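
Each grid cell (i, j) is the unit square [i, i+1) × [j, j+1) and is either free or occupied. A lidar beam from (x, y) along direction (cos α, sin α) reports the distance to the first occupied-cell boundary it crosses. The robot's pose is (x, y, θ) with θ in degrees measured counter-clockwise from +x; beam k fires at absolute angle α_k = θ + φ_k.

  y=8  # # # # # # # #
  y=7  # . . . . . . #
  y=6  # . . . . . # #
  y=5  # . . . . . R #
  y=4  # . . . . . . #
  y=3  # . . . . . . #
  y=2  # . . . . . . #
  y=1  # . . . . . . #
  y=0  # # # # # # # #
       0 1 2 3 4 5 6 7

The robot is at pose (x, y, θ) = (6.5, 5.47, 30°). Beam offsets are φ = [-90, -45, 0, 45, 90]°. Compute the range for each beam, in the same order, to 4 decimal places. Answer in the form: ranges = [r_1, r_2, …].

beam 1: φ=-90°, α=300°
  d=(0.5000,-0.8660)  start (6,5)  tX=1.0000 tY=0.5427  stride 1/|dx|=2.0000 1/|dy|=1.1547
    cross y-line → (6,4), t=0.5427
    cross x-line → (7,4), t=1.0000 (wall)
  → r_1 = 1.0000
beam 2: φ=-45°, α=345°
  d=(0.9659,-0.2588)  start (6,5)  tX=0.5176 tY=1.8159  stride 1/|dx|=1.0353 1/|dy|=3.8637
    cross x-line → (7,5), t=0.5176 (wall)
  → r_2 = 0.5176
beam 3: φ=0°, α=30°
  d=(0.8660,0.5000)  start (6,5)  tX=0.5774 tY=1.0600  stride 1/|dx|=1.1547 1/|dy|=2.0000
    cross x-line → (7,5), t=0.5774 (wall)
  → r_3 = 0.5774
beam 4: φ=45°, α=75°
  d=(0.2588,0.9659)  start (6,5)  tX=1.9319 tY=0.5487  stride 1/|dx|=3.8637 1/|dy|=1.0353
    cross y-line → (6,6), t=0.5487 (wall)
  → r_4 = 0.5487
beam 5: φ=90°, α=120°
  d=(-0.5000,0.8660)  start (6,5)  tX=1.0000 tY=0.6120  stride 1/|dx|=2.0000 1/|dy|=1.1547
    cross y-line → (6,6), t=0.6120 (wall)
  → r_5 = 0.6120

ranges = [1.0000, 0.5176, 0.5774, 0.5487, 0.6120]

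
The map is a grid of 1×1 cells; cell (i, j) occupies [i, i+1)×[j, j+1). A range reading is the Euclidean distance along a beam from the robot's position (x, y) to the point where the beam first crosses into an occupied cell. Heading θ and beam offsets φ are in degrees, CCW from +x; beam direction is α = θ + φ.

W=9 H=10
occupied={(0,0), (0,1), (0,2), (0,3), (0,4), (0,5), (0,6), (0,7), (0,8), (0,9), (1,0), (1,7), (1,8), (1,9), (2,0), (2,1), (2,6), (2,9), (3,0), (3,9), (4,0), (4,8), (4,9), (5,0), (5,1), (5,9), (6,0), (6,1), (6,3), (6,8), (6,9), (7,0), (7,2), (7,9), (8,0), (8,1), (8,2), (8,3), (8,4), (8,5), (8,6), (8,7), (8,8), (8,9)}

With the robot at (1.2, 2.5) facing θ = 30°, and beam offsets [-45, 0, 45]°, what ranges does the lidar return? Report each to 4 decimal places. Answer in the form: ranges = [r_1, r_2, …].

beam 1: φ=-45°, α=345°
  cosα=0.9659 sinα=-0.2588 | (1,2) | tMaxX 0.8282 tMaxY 1.9319 | tΔX 1.0353 tΔY 3.8637
    t=0.8282 [x] (2,2)
    t=1.8635 [x] (3,2)
    t=1.9319 [y] (3,1)
    t=2.8988 [x] (4,1)
    t=3.9340 [x] (5,1) — stop
  → r_1 = 3.9340
beam 2: φ=0°, α=30°
  cosα=0.8660 sinα=0.5000 | (1,2) | tMaxX 0.9238 tMaxY 1.0000 | tΔX 1.1547 tΔY 2.0000
    t=0.9238 [x] (2,2)
    t=1.0000 [y] (2,3)
    t=2.0785 [x] (3,3)
    t=3.0000 [y] (3,4)
    t=3.2332 [x] (4,4)
    t=4.3879 [x] (5,4)
    t=5.0000 [y] (5,5)
    t=5.5426 [x] (6,5)
    t=6.6973 [x] (7,5)
    t=7.0000 [y] (7,6)
    t=7.8520 [x] (8,6) — stop
  → r_2 = 7.8520
beam 3: φ=45°, α=75°
  cosα=0.2588 sinα=0.9659 | (1,2) | tMaxX 3.0910 tMaxY 0.5176 | tΔX 3.8637 tΔY 1.0353
    t=0.5176 [y] (1,3)
    t=1.5529 [y] (1,4)
    t=2.5882 [y] (1,5)
    t=3.0910 [x] (2,5)
    t=3.6235 [y] (2,6) — stop
  → r_3 = 3.6235

ranges = [3.9340, 7.8520, 3.6235]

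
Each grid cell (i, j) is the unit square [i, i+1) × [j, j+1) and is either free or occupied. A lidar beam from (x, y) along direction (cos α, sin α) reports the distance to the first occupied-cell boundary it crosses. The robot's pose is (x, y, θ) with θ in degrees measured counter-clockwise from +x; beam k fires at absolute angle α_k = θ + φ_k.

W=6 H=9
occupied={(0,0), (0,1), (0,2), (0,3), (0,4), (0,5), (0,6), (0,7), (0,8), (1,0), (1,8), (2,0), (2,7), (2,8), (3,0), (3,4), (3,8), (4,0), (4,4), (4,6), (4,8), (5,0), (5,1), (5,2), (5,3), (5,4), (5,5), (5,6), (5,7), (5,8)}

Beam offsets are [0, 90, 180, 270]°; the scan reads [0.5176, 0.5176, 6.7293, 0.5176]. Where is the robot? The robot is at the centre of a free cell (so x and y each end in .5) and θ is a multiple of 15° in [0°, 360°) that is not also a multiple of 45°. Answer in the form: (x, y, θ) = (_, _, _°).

Candidates: 24 free-cell centres × 16 headings = 384 poses. Raycast each; keep the one whose scan matches to 4 dp.
  (2.5, 1.5, 240°): beam 1 = 0.5774 ≠ 0.5176 ✗
  (1.5, 3.5, 300°): beam 1 = 2.8868 ≠ 0.5176 ✗
  (2.5, 3.5, 75°): beam 1 = 4.6587 ≠ 0.5176 ✗
  (3.5, 5.5, 285°): beam 2 = 1.5529 ≠ 0.5176 ✗
  (3.5, 3.5, 150°): beam 1 = 2.8868 ≠ 0.5176 ✗
  …
  (1.5, 7.5, 105°): r_1=0.5176, r_2=0.5176, r_3=6.7293, r_4=0.5176 — all match ✓
No second candidate reproduces the full scan.

(x, y, θ) = (1.5, 7.5, 105°)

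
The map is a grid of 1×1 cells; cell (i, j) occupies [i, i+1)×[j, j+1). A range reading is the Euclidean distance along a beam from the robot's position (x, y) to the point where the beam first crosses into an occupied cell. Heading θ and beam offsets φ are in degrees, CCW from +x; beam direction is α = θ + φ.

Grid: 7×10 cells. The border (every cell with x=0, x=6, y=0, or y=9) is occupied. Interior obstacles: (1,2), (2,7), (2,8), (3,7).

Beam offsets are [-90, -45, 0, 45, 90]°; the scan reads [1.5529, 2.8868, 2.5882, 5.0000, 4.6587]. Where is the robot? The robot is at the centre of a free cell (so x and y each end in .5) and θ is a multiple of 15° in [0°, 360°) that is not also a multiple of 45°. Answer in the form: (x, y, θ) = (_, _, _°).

(x, y, θ) = (3.5, 2.5, 15°)

Enumerate (i+0.5, j+0.5, θ) over the 36 free cells and 16 admissible headings. For each, cast all 5 beams and compare to the given ranges.
  (2.5, 1.5, 120°): beam 1 = 4.0415 ≠ 1.5529 ✗
  (4.5, 6.5, 210°): beam 1 = 1.0000 ≠ 1.5529 ✗
  (4.5, 1.5, 15°): beam 1 = 0.5176 ≠ 1.5529 ✗
  (1.5, 3.5, 300°): beam 1 = 0.5774 ≠ 1.5529 ✗
  (3.5, 1.5, 210°): beam 1 = 5.0000 ≠ 1.5529 ✗
  …
  (3.5, 2.5, 15°): r_1=1.5529, r_2=2.8868, r_3=2.5882, r_4=5.0000, r_5=4.6587 — all match ✓
Unique over the lattice → pose = (3.5, 2.5, 15°).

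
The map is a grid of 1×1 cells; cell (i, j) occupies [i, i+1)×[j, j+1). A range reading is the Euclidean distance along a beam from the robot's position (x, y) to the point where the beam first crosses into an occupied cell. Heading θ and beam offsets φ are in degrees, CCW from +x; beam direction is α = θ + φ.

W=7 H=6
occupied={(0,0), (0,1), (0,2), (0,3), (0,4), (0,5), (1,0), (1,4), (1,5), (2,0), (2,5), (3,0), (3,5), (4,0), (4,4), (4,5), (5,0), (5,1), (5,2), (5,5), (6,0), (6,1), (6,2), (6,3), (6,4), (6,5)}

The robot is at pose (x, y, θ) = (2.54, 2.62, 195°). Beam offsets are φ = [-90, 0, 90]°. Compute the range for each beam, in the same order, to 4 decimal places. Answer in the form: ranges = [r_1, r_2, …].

beam 1: φ=-90°, α=105°
  d=(-0.2588,0.9659)  start (2,2)  tX=2.0864 tY=0.3934  stride 1/|dx|=3.8637 1/|dy|=1.0353
    cross y-line → (2,3), t=0.3934
    cross y-line → (2,4), t=1.4287
    cross x-line → (1,4), t=2.0864 (wall)
  → r_1 = 2.0864
beam 2: φ=0°, α=195°
  d=(-0.9659,-0.2588)  start (2,2)  tX=0.5590 tY=2.3955  stride 1/|dx|=1.0353 1/|dy|=3.8637
    cross x-line → (1,2), t=0.5590
    cross x-line → (0,2), t=1.5943 (wall)
  → r_2 = 1.5943
beam 3: φ=90°, α=285°
  d=(0.2588,-0.9659)  start (2,2)  tX=1.7773 tY=0.6419  stride 1/|dx|=3.8637 1/|dy|=1.0353
    cross y-line → (2,1), t=0.6419
    cross y-line → (2,0), t=1.6771 (wall)
  → r_3 = 1.6771

ranges = [2.0864, 1.5943, 1.6771]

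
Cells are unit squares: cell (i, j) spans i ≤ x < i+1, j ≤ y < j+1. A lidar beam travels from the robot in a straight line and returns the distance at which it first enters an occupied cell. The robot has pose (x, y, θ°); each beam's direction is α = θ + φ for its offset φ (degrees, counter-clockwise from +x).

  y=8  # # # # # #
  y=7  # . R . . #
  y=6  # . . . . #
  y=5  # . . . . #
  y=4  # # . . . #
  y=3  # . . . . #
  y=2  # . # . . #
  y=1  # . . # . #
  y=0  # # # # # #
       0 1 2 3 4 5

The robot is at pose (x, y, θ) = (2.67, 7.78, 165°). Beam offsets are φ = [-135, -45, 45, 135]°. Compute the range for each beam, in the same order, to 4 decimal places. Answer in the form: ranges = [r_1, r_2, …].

beam 1: φ=-135°, α=30°
  dir = (cos 30°, sin 30°) = (0.8660, 0.5000); from cell (2,7)
  next x-line at t=0.3811, next y-line at t=0.4400; Δt_x=1.1547, Δt_y=2.0000
    x: enter (3,7) at t=0.3811
    y: enter (3,8) at t=0.4400 ← occupied
  → r_1 = 0.4400
beam 2: φ=-45°, α=120°
  dir = (cos 120°, sin 120°) = (-0.5000, 0.8660); from cell (2,7)
  next x-line at t=1.3400, next y-line at t=0.2540; Δt_x=2.0000, Δt_y=1.1547
    y: enter (2,8) at t=0.2540 ← occupied
  → r_2 = 0.2540
beam 3: φ=45°, α=210°
  dir = (cos 210°, sin 210°) = (-0.8660, -0.5000); from cell (2,7)
  next x-line at t=0.7736, next y-line at t=1.5600; Δt_x=1.1547, Δt_y=2.0000
    x: enter (1,7) at t=0.7736
    y: enter (1,6) at t=1.5600
    x: enter (0,6) at t=1.9283 ← occupied
  → r_3 = 1.9283
beam 4: φ=135°, α=300°
  dir = (cos 300°, sin 300°) = (0.5000, -0.8660); from cell (2,7)
  next x-line at t=0.6600, next y-line at t=0.9007; Δt_x=2.0000, Δt_y=1.1547
    x: enter (3,7) at t=0.6600
    y: enter (3,6) at t=0.9007
    y: enter (3,5) at t=2.0554
    x: enter (4,5) at t=2.6600
    y: enter (4,4) at t=3.2101
    y: enter (4,3) at t=4.3648
    x: enter (5,3) at t=4.6600 ← occupied
  → r_4 = 4.6600

ranges = [0.4400, 0.2540, 1.9283, 4.6600]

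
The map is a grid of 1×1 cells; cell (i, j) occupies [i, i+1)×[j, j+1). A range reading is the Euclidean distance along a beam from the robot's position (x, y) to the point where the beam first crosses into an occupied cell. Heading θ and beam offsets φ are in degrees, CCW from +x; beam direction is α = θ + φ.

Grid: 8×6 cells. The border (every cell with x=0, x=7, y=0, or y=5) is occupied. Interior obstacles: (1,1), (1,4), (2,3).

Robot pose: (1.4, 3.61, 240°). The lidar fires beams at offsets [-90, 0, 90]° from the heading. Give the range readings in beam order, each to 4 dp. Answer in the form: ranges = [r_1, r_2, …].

beam 1: φ=-90°, α=150°
  direction (-0.8660, 0.5000); cell (1,3); t to first gridline: x 0.4619, y 0.7800 (then +1.1547 / +2.0000)
    (0,3) via x @ 0.4619  # hit
  → r_1 = 0.4619
beam 2: φ=0°, α=240°
  direction (-0.5000, -0.8660); cell (1,3); t to first gridline: x 0.8000, y 0.7044 (then +2.0000 / +1.1547)
    (1,2) via y @ 0.7044
    (0,2) via x @ 0.8000  # hit
  → r_2 = 0.8000
beam 3: φ=90°, α=330°
  direction (0.8660, -0.5000); cell (1,3); t to first gridline: x 0.6928, y 1.2200 (then +1.1547 / +2.0000)
    (2,3) via x @ 0.6928  # hit
  → r_3 = 0.6928

ranges = [0.4619, 0.8000, 0.6928]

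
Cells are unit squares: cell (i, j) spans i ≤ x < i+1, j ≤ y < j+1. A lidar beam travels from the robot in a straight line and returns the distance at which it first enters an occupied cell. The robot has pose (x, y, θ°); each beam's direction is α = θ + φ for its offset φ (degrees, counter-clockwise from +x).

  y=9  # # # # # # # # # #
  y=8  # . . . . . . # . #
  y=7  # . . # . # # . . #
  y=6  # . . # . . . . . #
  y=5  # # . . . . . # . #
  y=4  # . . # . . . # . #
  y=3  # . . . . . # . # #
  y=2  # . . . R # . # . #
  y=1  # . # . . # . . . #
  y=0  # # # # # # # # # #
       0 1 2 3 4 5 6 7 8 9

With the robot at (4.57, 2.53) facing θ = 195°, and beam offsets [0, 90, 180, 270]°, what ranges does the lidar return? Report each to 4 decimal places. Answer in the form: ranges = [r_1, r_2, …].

ranges = [2.0478, 1.5840, 0.4452, 2.2023]

beam 1: φ=0°, α=195°
  cosα=-0.9659 sinα=-0.2588 | (4,2) | tMaxX 0.5901 tMaxY 2.0478 | tΔX 1.0353 tΔY 3.8637
    t=0.5901 [x] (3,2)
    t=1.6254 [x] (2,2)
    t=2.0478 [y] (2,1) — stop
  → r_1 = 2.0478
beam 2: φ=90°, α=285°
  cosα=0.2588 sinα=-0.9659 | (4,2) | tMaxX 1.6614 tMaxY 0.5487 | tΔX 3.8637 tΔY 1.0353
    t=0.5487 [y] (4,1)
    t=1.5840 [y] (4,0) — stop
  → r_2 = 1.5840
beam 3: φ=180°, α=15°
  cosα=0.9659 sinα=0.2588 | (4,2) | tMaxX 0.4452 tMaxY 1.8159 | tΔX 1.0353 tΔY 3.8637
    t=0.4452 [x] (5,2) — stop
  → r_3 = 0.4452
beam 4: φ=270°, α=105°
  cosα=-0.2588 sinα=0.9659 | (4,2) | tMaxX 2.2023 tMaxY 0.4866 | tΔX 3.8637 tΔY 1.0353
    t=0.4866 [y] (4,3)
    t=1.5219 [y] (4,4)
    t=2.2023 [x] (3,4) — stop
  → r_4 = 2.2023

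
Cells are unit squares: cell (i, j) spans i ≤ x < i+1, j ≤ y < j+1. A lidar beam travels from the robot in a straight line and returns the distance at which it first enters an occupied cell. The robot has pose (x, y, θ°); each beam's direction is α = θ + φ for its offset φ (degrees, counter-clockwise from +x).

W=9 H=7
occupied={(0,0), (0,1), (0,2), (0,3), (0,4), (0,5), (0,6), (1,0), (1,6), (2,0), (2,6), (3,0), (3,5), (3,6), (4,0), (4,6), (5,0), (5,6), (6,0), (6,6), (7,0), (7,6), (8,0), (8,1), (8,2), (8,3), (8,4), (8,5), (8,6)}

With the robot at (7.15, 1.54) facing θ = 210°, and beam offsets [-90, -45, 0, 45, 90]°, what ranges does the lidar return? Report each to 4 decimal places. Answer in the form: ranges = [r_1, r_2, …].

ranges = [5.1500, 6.3669, 1.0800, 0.5590, 0.6235]

beam 1: φ=-90°, α=120°
  d=(-0.5000,0.8660)  start (7,1)  tX=0.3000 tY=0.5312  stride 1/|dx|=2.0000 1/|dy|=1.1547
    cross x-line → (6,1), t=0.3000
    cross y-line → (6,2), t=0.5312
    cross y-line → (6,3), t=1.6859
    cross x-line → (5,3), t=2.3000
    cross y-line → (5,4), t=2.8406
    cross y-line → (5,5), t=3.9953
    cross x-line → (4,5), t=4.3000
    cross y-line → (4,6), t=5.1500 (wall)
  → r_1 = 5.1500
beam 2: φ=-45°, α=165°
  d=(-0.9659,0.2588)  start (7,1)  tX=0.1553 tY=1.7773  stride 1/|dx|=1.0353 1/|dy|=3.8637
    cross x-line → (6,1), t=0.1553
    cross x-line → (5,1), t=1.1906
    cross y-line → (5,2), t=1.7773
    cross x-line → (4,2), t=2.2258
    cross x-line → (3,2), t=3.2611
    cross x-line → (2,2), t=4.2964
    cross x-line → (1,2), t=5.3317
    cross y-line → (1,3), t=5.6410
    cross x-line → (0,3), t=6.3669 (wall)
  → r_2 = 6.3669
beam 3: φ=0°, α=210°
  d=(-0.8660,-0.5000)  start (7,1)  tX=0.1732 tY=1.0800  stride 1/|dx|=1.1547 1/|dy|=2.0000
    cross x-line → (6,1), t=0.1732
    cross y-line → (6,0), t=1.0800 (wall)
  → r_3 = 1.0800
beam 4: φ=45°, α=255°
  d=(-0.2588,-0.9659)  start (7,1)  tX=0.5796 tY=0.5590  stride 1/|dx|=3.8637 1/|dy|=1.0353
    cross y-line → (7,0), t=0.5590 (wall)
  → r_4 = 0.5590
beam 5: φ=90°, α=300°
  d=(0.5000,-0.8660)  start (7,1)  tX=1.7000 tY=0.6235  stride 1/|dx|=2.0000 1/|dy|=1.1547
    cross y-line → (7,0), t=0.6235 (wall)
  → r_5 = 0.6235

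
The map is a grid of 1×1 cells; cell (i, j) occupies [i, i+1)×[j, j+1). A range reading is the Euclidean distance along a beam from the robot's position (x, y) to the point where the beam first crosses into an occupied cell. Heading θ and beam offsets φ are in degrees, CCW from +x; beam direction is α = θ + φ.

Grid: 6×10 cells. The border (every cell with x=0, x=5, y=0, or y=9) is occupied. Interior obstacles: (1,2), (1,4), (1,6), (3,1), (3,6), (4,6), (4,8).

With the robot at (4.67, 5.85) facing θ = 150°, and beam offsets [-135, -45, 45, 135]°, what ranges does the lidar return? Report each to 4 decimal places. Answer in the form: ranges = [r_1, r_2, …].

ranges = [0.3416, 0.1553, 3.2841, 1.2750]

beam 1: φ=-135°, α=15°
  dir = (cos 15°, sin 15°) = (0.9659, 0.2588); from cell (4,5)
  next x-line at t=0.3416, next y-line at t=0.5796; Δt_x=1.0353, Δt_y=3.8637
    x: enter (5,5) at t=0.3416 ← occupied
  → r_1 = 0.3416
beam 2: φ=-45°, α=105°
  dir = (cos 105°, sin 105°) = (-0.2588, 0.9659); from cell (4,5)
  next x-line at t=2.5887, next y-line at t=0.1553; Δt_x=3.8637, Δt_y=1.0353
    y: enter (4,6) at t=0.1553 ← occupied
  → r_2 = 0.1553
beam 3: φ=45°, α=195°
  dir = (cos 195°, sin 195°) = (-0.9659, -0.2588); from cell (4,5)
  next x-line at t=0.6936, next y-line at t=3.2841; Δt_x=1.0353, Δt_y=3.8637
    x: enter (3,5) at t=0.6936
    x: enter (2,5) at t=1.7289
    x: enter (1,5) at t=2.7642
    y: enter (1,4) at t=3.2841 ← occupied
  → r_3 = 3.2841
beam 4: φ=135°, α=285°
  dir = (cos 285°, sin 285°) = (0.2588, -0.9659); from cell (4,5)
  next x-line at t=1.2750, next y-line at t=0.8800; Δt_x=3.8637, Δt_y=1.0353
    y: enter (4,4) at t=0.8800
    x: enter (5,4) at t=1.2750 ← occupied
  → r_4 = 1.2750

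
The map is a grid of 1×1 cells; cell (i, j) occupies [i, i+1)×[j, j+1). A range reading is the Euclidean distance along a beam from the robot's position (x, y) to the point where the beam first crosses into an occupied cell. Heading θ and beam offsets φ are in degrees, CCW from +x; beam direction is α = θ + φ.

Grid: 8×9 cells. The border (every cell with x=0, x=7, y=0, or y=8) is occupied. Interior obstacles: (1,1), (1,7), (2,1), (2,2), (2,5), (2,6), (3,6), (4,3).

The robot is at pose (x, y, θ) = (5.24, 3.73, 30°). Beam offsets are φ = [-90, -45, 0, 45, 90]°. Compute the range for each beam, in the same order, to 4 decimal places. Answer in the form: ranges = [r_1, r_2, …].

ranges = [3.1523, 1.8221, 2.0323, 4.4206, 2.6212]

beam 1: φ=-90°, α=300°
  direction (0.5000, -0.8660); cell (5,3); t to first gridline: x 1.5200, y 0.8429 (then +2.0000 / +1.1547)
    (5,2) via y @ 0.8429
    (6,2) via x @ 1.5200
    (6,1) via y @ 1.9976
    (6,0) via y @ 3.1523  # hit
  → r_1 = 3.1523
beam 2: φ=-45°, α=345°
  direction (0.9659, -0.2588); cell (5,3); t to first gridline: x 0.7868, y 2.8205 (then +1.0353 / +3.8637)
    (6,3) via x @ 0.7868
    (7,3) via x @ 1.8221  # hit
  → r_2 = 1.8221
beam 3: φ=0°, α=30°
  direction (0.8660, 0.5000); cell (5,3); t to first gridline: x 0.8776, y 0.5400 (then +1.1547 / +2.0000)
    (5,4) via y @ 0.5400
    (6,4) via x @ 0.8776
    (7,4) via x @ 2.0323  # hit
  → r_3 = 2.0323
beam 4: φ=45°, α=75°
  direction (0.2588, 0.9659); cell (5,3); t to first gridline: x 2.9364, y 0.2795 (then +3.8637 / +1.0353)
    (5,4) via y @ 0.2795
    (5,5) via y @ 1.3148
    (5,6) via y @ 2.3501
    (6,6) via x @ 2.9364
    (6,7) via y @ 3.3854
    (6,8) via y @ 4.4206  # hit
  → r_4 = 4.4206
beam 5: φ=90°, α=120°
  direction (-0.5000, 0.8660); cell (5,3); t to first gridline: x 0.4800, y 0.3118 (then +2.0000 / +1.1547)
    (5,4) via y @ 0.3118
    (4,4) via x @ 0.4800
    (4,5) via y @ 1.4665
    (3,5) via x @ 2.4800
    (3,6) via y @ 2.6212  # hit
  → r_5 = 2.6212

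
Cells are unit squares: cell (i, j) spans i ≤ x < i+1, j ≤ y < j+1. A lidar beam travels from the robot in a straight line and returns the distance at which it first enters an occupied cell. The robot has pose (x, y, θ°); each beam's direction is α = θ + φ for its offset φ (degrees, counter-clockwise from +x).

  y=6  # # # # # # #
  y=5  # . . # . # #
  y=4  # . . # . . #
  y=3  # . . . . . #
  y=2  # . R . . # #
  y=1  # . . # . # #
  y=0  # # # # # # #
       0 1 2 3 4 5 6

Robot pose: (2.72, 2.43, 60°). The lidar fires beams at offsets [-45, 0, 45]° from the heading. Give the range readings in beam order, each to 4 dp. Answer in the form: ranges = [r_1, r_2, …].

beam 1: φ=-45°, α=15°
  d=(0.9659,0.2588)  start (2,2)  tX=0.2899 tY=2.2023  stride 1/|dx|=1.0353 1/|dy|=3.8637
    cross x-line → (3,2), t=0.2899
    cross x-line → (4,2), t=1.3252
    cross y-line → (4,3), t=2.2023
    cross x-line → (5,3), t=2.3604
    cross x-line → (6,3), t=3.3957 (wall)
  → r_1 = 3.3957
beam 2: φ=0°, α=60°
  d=(0.5000,0.8660)  start (2,2)  tX=0.5600 tY=0.6582  stride 1/|dx|=2.0000 1/|dy|=1.1547
    cross x-line → (3,2), t=0.5600
    cross y-line → (3,3), t=0.6582
    cross y-line → (3,4), t=1.8129 (wall)
  → r_2 = 1.8129
beam 3: φ=45°, α=105°
  d=(-0.2588,0.9659)  start (2,2)  tX=2.7819 tY=0.5901  stride 1/|dx|=3.8637 1/|dy|=1.0353
    cross y-line → (2,3), t=0.5901
    cross y-line → (2,4), t=1.6254
    cross y-line → (2,5), t=2.6607
    cross x-line → (1,5), t=2.7819
    cross y-line → (1,6), t=3.6959 (wall)
  → r_3 = 3.6959

ranges = [3.3957, 1.8129, 3.6959]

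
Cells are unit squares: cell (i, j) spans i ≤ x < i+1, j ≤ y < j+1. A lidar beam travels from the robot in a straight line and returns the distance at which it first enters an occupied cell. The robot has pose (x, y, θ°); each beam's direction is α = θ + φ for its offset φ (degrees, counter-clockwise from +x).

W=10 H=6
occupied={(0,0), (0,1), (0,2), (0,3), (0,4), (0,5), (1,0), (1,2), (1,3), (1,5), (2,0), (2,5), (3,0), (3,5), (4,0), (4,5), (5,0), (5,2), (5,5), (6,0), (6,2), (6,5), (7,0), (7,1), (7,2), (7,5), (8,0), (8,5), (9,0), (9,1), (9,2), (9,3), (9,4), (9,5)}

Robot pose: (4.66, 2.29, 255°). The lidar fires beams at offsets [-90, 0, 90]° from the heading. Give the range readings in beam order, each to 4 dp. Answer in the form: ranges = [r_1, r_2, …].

beam 1: φ=-90°, α=165°
  dir = (cos 165°, sin 165°) = (-0.9659, 0.2588); from cell (4,2)
  next x-line at t=0.6833, next y-line at t=2.7432; Δt_x=1.0353, Δt_y=3.8637
    x: enter (3,2) at t=0.6833
    x: enter (2,2) at t=1.7186
    y: enter (2,3) at t=2.7432
    x: enter (1,3) at t=2.7538 ← occupied
  → r_1 = 2.7538
beam 2: φ=0°, α=255°
  dir = (cos 255°, sin 255°) = (-0.2588, -0.9659); from cell (4,2)
  next x-line at t=2.5500, next y-line at t=0.3002; Δt_x=3.8637, Δt_y=1.0353
    y: enter (4,1) at t=0.3002
    y: enter (4,0) at t=1.3355 ← occupied
  → r_2 = 1.3355
beam 3: φ=90°, α=345°
  dir = (cos 345°, sin 345°) = (0.9659, -0.2588); from cell (4,2)
  next x-line at t=0.3520, next y-line at t=1.1205; Δt_x=1.0353, Δt_y=3.8637
    x: enter (5,2) at t=0.3520 ← occupied
  → r_3 = 0.3520

ranges = [2.7538, 1.3355, 0.3520]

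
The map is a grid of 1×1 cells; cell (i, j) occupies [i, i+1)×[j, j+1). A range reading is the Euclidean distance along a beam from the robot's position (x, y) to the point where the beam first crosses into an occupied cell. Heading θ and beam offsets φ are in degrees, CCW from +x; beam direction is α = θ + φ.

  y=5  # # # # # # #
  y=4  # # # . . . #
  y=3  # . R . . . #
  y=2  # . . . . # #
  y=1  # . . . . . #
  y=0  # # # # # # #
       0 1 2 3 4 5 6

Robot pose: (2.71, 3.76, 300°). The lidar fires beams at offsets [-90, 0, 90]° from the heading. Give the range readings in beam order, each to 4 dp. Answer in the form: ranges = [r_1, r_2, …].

beam 1: φ=-90°, α=210°
  d=(-0.8660,-0.5000)  start (2,3)  tX=0.8198 tY=1.5200  stride 1/|dx|=1.1547 1/|dy|=2.0000
    cross x-line → (1,3), t=0.8198
    cross y-line → (1,2), t=1.5200
    cross x-line → (0,2), t=1.9745 (wall)
  → r_1 = 1.9745
beam 2: φ=0°, α=300°
  d=(0.5000,-0.8660)  start (2,3)  tX=0.5800 tY=0.8776  stride 1/|dx|=2.0000 1/|dy|=1.1547
    cross x-line → (3,3), t=0.5800
    cross y-line → (3,2), t=0.8776
    cross y-line → (3,1), t=2.0323
    cross x-line → (4,1), t=2.5800
    cross y-line → (4,0), t=3.1870 (wall)
  → r_2 = 3.1870
beam 3: φ=90°, α=30°
  d=(0.8660,0.5000)  start (2,3)  tX=0.3349 tY=0.4800  stride 1/|dx|=1.1547 1/|dy|=2.0000
    cross x-line → (3,3), t=0.3349
    cross y-line → (3,4), t=0.4800
    cross x-line → (4,4), t=1.4896
    cross y-line → (4,5), t=2.4800 (wall)
  → r_3 = 2.4800

ranges = [1.9745, 3.1870, 2.4800]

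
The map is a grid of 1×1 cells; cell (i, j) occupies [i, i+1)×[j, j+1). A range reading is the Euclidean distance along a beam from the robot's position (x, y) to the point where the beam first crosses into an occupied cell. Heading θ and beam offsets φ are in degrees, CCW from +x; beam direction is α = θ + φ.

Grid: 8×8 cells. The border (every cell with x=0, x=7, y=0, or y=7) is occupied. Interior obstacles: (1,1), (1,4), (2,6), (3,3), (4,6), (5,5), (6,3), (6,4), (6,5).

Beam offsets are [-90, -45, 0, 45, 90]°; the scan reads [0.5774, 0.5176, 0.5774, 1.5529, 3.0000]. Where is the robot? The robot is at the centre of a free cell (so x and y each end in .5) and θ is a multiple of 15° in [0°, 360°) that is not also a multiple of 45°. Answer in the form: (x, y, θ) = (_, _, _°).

(x, y, θ) = (1.5, 6.5, 210°)

The pose lattice has 27·16 = 432 candidates. Test each by forward raycasting.
  (5.5, 6.5, 330°): beam 3 = 1.0000 ≠ 0.5774 ✗
  (4.5, 3.5, 120°): beam 1 = 1.7321 ≠ 0.5774 ✗
  (4.5, 4.5, 255°): beam 1 = 3.6235 ≠ 0.5774 ✗
  (4.5, 1.5, 345°): beam 1 = 0.5176 ≠ 0.5774 ✗
  …
  (1.5, 6.5, 210°): r_1=0.5774, r_2=0.5176, r_3=0.5774, r_4=1.5529, r_5=3.0000 — all match ✓
No second candidate reproduces the full scan.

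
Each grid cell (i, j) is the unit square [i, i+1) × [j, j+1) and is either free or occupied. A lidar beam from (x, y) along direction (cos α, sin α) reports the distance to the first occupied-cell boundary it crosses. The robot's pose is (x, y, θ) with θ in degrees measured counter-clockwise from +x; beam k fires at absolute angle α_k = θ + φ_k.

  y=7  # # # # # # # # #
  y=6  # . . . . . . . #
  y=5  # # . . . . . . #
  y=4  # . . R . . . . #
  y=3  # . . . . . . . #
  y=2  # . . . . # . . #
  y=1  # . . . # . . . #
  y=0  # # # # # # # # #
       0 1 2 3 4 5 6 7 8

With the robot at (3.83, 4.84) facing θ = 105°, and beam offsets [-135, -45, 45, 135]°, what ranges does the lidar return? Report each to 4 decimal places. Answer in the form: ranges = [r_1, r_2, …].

beam 1: φ=-135°, α=330°
  cosα=0.8660 sinα=-0.5000 | (3,4) | tMaxX 0.1963 tMaxY 1.6800 | tΔX 1.1547 tΔY 2.0000
    t=0.1963 [x] (4,4)
    t=1.3510 [x] (5,4)
    t=1.6800 [y] (5,3)
    t=2.5057 [x] (6,3)
    t=3.6604 [x] (7,3)
    t=3.6800 [y] (7,2)
    t=4.8151 [x] (8,2) — stop
  → r_1 = 4.8151
beam 2: φ=-45°, α=60°
  cosα=0.5000 sinα=0.8660 | (3,4) | tMaxX 0.3400 tMaxY 0.1848 | tΔX 2.0000 tΔY 1.1547
    t=0.1848 [y] (3,5)
    t=0.3400 [x] (4,5)
    t=1.3395 [y] (4,6)
    t=2.3400 [x] (5,6)
    t=2.4942 [y] (5,7) — stop
  → r_2 = 2.4942
beam 3: φ=45°, α=150°
  cosα=-0.8660 sinα=0.5000 | (3,4) | tMaxX 0.9584 tMaxY 0.3200 | tΔX 1.1547 tΔY 2.0000
    t=0.3200 [y] (3,5)
    t=0.9584 [x] (2,5)
    t=2.1131 [x] (1,5) — stop
  → r_3 = 2.1131
beam 4: φ=135°, α=240°
  cosα=-0.5000 sinα=-0.8660 | (3,4) | tMaxX 1.6600 tMaxY 0.9699 | tΔX 2.0000 tΔY 1.1547
    t=0.9699 [y] (3,3)
    t=1.6600 [x] (2,3)
    t=2.1246 [y] (2,2)
    t=3.2793 [y] (2,1)
    t=3.6600 [x] (1,1)
    t=4.4341 [y] (1,0) — stop
  → r_4 = 4.4341

ranges = [4.8151, 2.4942, 2.1131, 4.4341]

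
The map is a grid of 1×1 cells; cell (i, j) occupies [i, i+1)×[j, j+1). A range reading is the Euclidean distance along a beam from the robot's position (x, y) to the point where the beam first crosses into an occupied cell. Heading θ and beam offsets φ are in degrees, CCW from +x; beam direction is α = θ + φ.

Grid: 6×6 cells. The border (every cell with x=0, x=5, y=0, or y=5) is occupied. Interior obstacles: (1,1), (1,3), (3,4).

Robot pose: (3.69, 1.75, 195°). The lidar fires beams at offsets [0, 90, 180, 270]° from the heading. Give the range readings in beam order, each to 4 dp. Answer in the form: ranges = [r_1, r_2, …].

beam 1: φ=0°, α=195°
  dir = (cos 195°, sin 195°) = (-0.9659, -0.2588); from cell (3,1)
  next x-line at t=0.7143, next y-line at t=2.8978; Δt_x=1.0353, Δt_y=3.8637
    x: enter (2,1) at t=0.7143
    x: enter (1,1) at t=1.7496 ← occupied
  → r_1 = 1.7496
beam 2: φ=90°, α=285°
  dir = (cos 285°, sin 285°) = (0.2588, -0.9659); from cell (3,1)
  next x-line at t=1.1977, next y-line at t=0.7765; Δt_x=3.8637, Δt_y=1.0353
    y: enter (3,0) at t=0.7765 ← occupied
  → r_2 = 0.7765
beam 3: φ=180°, α=15°
  dir = (cos 15°, sin 15°) = (0.9659, 0.2588); from cell (3,1)
  next x-line at t=0.3209, next y-line at t=0.9659; Δt_x=1.0353, Δt_y=3.8637
    x: enter (4,1) at t=0.3209
    y: enter (4,2) at t=0.9659
    x: enter (5,2) at t=1.3562 ← occupied
  → r_3 = 1.3562
beam 4: φ=270°, α=105°
  dir = (cos 105°, sin 105°) = (-0.2588, 0.9659); from cell (3,1)
  next x-line at t=2.6660, next y-line at t=0.2588; Δt_x=3.8637, Δt_y=1.0353
    y: enter (3,2) at t=0.2588
    y: enter (3,3) at t=1.2941
    y: enter (3,4) at t=2.3294 ← occupied
  → r_4 = 2.3294

ranges = [1.7496, 0.7765, 1.3562, 2.3294]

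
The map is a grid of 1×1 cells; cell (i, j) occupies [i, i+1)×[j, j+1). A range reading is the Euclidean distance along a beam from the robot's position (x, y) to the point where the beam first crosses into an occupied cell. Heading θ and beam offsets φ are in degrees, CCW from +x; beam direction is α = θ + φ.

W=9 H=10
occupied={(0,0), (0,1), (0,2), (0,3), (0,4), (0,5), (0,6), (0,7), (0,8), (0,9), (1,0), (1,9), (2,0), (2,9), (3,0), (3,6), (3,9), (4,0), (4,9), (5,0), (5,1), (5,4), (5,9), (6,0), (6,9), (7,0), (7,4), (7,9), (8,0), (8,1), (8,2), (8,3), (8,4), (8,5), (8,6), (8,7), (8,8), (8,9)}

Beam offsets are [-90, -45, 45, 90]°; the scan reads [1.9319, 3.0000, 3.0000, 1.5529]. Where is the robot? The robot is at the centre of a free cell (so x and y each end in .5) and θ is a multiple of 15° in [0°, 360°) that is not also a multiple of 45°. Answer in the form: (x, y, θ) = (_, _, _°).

The pose lattice has 52·16 = 832 candidates. Test each by forward raycasting.
  (6.5, 3.5, 15°): beam 1 = 2.5882 ≠ 1.9319 ✗
  (1.5, 1.5, 15°): beam 1 = 0.5176 ≠ 1.9319 ✗
  (1.5, 2.5, 300°): beam 1 = 0.5774 ≠ 1.9319 ✗
  (5.5, 3.5, 120°): beam 1 = 1.7321 ≠ 1.9319 ✗
  …
  (6.5, 8.5, 255°): r_1=1.9319, r_2=3.0000, r_3=3.0000, r_4=1.5529 — all match ✓
No second candidate reproduces the full scan.

(x, y, θ) = (6.5, 8.5, 255°)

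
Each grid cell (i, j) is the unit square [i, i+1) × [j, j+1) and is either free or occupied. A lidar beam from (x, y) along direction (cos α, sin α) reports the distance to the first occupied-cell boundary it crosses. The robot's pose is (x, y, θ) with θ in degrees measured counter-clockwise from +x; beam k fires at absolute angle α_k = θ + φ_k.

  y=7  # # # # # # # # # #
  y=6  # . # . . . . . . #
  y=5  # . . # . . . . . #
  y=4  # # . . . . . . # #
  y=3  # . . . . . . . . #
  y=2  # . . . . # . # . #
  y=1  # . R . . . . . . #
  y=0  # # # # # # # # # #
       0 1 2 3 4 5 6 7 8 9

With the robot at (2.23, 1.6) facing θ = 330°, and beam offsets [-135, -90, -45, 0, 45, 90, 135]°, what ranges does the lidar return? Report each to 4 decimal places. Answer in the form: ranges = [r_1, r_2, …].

ranges = [1.2734, 0.6928, 0.6212, 1.2000, 2.8677, 6.2354, 2.4847]

beam 1: φ=-135°, α=195°
  cosα=-0.9659 sinα=-0.2588 | (2,1) | tMaxX 0.2381 tMaxY 2.3182 | tΔX 1.0353 tΔY 3.8637
    t=0.2381 [x] (1,1)
    t=1.2734 [x] (0,1) — stop
  → r_1 = 1.2734
beam 2: φ=-90°, α=240°
  cosα=-0.5000 sinα=-0.8660 | (2,1) | tMaxX 0.4600 tMaxY 0.6928 | tΔX 2.0000 tΔY 1.1547
    t=0.4600 [x] (1,1)
    t=0.6928 [y] (1,0) — stop
  → r_2 = 0.6928
beam 3: φ=-45°, α=285°
  cosα=0.2588 sinα=-0.9659 | (2,1) | tMaxX 2.9751 tMaxY 0.6212 | tΔX 3.8637 tΔY 1.0353
    t=0.6212 [y] (2,0) — stop
  → r_3 = 0.6212
beam 4: φ=0°, α=330°
  cosα=0.8660 sinα=-0.5000 | (2,1) | tMaxX 0.8891 tMaxY 1.2000 | tΔX 1.1547 tΔY 2.0000
    t=0.8891 [x] (3,1)
    t=1.2000 [y] (3,0) — stop
  → r_4 = 1.2000
beam 5: φ=45°, α=15°
  cosα=0.9659 sinα=0.2588 | (2,1) | tMaxX 0.7972 tMaxY 1.5455 | tΔX 1.0353 tΔY 3.8637
    t=0.7972 [x] (3,1)
    t=1.5455 [y] (3,2)
    t=1.8324 [x] (4,2)
    t=2.8677 [x] (5,2) — stop
  → r_5 = 2.8677
beam 6: φ=90°, α=60°
  cosα=0.5000 sinα=0.8660 | (2,1) | tMaxX 1.5400 tMaxY 0.4619 | tΔX 2.0000 tΔY 1.1547
    t=0.4619 [y] (2,2)
    t=1.5400 [x] (3,2)
    t=1.6166 [y] (3,3)
    t=2.7713 [y] (3,4)
    t=3.5400 [x] (4,4)
    t=3.9260 [y] (4,5)
    t=5.0807 [y] (4,6)
    t=5.5400 [x] (5,6)
    t=6.2354 [y] (5,7) — stop
  → r_6 = 6.2354
beam 7: φ=135°, α=105°
  cosα=-0.2588 sinα=0.9659 | (2,1) | tMaxX 0.8887 tMaxY 0.4141 | tΔX 3.8637 tΔY 1.0353
    t=0.4141 [y] (2,2)
    t=0.8887 [x] (1,2)
    t=1.4494 [y] (1,3)
    t=2.4847 [y] (1,4) — stop
  → r_7 = 2.4847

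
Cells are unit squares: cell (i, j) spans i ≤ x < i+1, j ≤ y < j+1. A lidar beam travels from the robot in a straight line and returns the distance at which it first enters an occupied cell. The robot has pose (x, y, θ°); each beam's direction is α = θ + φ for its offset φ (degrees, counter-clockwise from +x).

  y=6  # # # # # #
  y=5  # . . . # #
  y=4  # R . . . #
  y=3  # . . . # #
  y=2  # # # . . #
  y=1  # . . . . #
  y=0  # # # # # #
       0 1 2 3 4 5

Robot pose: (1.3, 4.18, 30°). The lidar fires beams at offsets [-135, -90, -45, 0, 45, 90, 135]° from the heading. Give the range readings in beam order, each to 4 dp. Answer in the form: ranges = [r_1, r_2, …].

beam 1: φ=-135°, α=255°
  cosα=-0.2588 sinα=-0.9659 | (1,4) | tMaxX 1.1591 tMaxY 0.1863 | tΔX 3.8637 tΔY 1.0353
    t=0.1863 [y] (1,3)
    t=1.1591 [x] (0,3) — stop
  → r_1 = 1.1591
beam 2: φ=-90°, α=300°
  cosα=0.5000 sinα=-0.8660 | (1,4) | tMaxX 1.4000 tMaxY 0.2078 | tΔX 2.0000 tΔY 1.1547
    t=0.2078 [y] (1,3)
    t=1.3625 [y] (1,2) — stop
  → r_2 = 1.3625
beam 3: φ=-45°, α=345°
  cosα=0.9659 sinα=-0.2588 | (1,4) | tMaxX 0.7247 tMaxY 0.6955 | tΔX 1.0353 tΔY 3.8637
    t=0.6955 [y] (1,3)
    t=0.7247 [x] (2,3)
    t=1.7600 [x] (3,3)
    t=2.7952 [x] (4,3) — stop
  → r_3 = 2.7952
beam 4: φ=0°, α=30°
  cosα=0.8660 sinα=0.5000 | (1,4) | tMaxX 0.8083 tMaxY 1.6400 | tΔX 1.1547 tΔY 2.0000
    t=0.8083 [x] (2,4)
    t=1.6400 [y] (2,5)
    t=1.9630 [x] (3,5)
    t=3.1177 [x] (4,5) — stop
  → r_4 = 3.1177
beam 5: φ=45°, α=75°
  cosα=0.2588 sinα=0.9659 | (1,4) | tMaxX 2.7046 tMaxY 0.8489 | tΔX 3.8637 tΔY 1.0353
    t=0.8489 [y] (1,5)
    t=1.8842 [y] (1,6) — stop
  → r_5 = 1.8842
beam 6: φ=90°, α=120°
  cosα=-0.5000 sinα=0.8660 | (1,4) | tMaxX 0.6000 tMaxY 0.9469 | tΔX 2.0000 tΔY 1.1547
    t=0.6000 [x] (0,4) — stop
  → r_6 = 0.6000
beam 7: φ=135°, α=165°
  cosα=-0.9659 sinα=0.2588 | (1,4) | tMaxX 0.3106 tMaxY 3.1682 | tΔX 1.0353 tΔY 3.8637
    t=0.3106 [x] (0,4) — stop
  → r_7 = 0.3106

ranges = [1.1591, 1.3625, 2.7952, 3.1177, 1.8842, 0.6000, 0.3106]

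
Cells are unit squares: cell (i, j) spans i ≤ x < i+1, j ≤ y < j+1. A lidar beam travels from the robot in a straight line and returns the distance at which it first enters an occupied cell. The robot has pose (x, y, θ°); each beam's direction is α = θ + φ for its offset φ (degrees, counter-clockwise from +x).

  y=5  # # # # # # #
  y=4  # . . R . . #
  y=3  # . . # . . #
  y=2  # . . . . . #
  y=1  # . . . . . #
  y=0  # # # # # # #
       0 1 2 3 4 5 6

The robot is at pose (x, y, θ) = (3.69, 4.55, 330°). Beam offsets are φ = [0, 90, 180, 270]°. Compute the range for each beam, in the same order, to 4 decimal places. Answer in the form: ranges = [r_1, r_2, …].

ranges = [2.6674, 0.5196, 0.9000, 0.6351]

beam 1: φ=0°, α=330°
  d=(0.8660,-0.5000)  start (3,4)  tX=0.3580 tY=1.1000  stride 1/|dx|=1.1547 1/|dy|=2.0000
    cross x-line → (4,4), t=0.3580
    cross y-line → (4,3), t=1.1000
    cross x-line → (5,3), t=1.5127
    cross x-line → (6,3), t=2.6674 (wall)
  → r_1 = 2.6674
beam 2: φ=90°, α=60°
  d=(0.5000,0.8660)  start (3,4)  tX=0.6200 tY=0.5196  stride 1/|dx|=2.0000 1/|dy|=1.1547
    cross y-line → (3,5), t=0.5196 (wall)
  → r_2 = 0.5196
beam 3: φ=180°, α=150°
  d=(-0.8660,0.5000)  start (3,4)  tX=0.7967 tY=0.9000  stride 1/|dx|=1.1547 1/|dy|=2.0000
    cross x-line → (2,4), t=0.7967
    cross y-line → (2,5), t=0.9000 (wall)
  → r_3 = 0.9000
beam 4: φ=270°, α=240°
  d=(-0.5000,-0.8660)  start (3,4)  tX=1.3800 tY=0.6351  stride 1/|dx|=2.0000 1/|dy|=1.1547
    cross y-line → (3,3), t=0.6351 (wall)
  → r_4 = 0.6351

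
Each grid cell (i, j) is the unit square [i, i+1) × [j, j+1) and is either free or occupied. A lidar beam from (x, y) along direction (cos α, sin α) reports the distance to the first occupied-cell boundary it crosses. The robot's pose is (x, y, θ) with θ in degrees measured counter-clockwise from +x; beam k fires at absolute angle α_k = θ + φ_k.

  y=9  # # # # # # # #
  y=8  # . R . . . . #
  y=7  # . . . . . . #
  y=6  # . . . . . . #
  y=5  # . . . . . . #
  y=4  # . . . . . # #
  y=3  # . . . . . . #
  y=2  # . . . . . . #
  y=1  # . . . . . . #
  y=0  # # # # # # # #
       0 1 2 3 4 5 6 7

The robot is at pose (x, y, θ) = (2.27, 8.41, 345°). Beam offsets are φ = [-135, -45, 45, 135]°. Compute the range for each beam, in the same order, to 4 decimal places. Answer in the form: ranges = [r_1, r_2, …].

ranges = [1.4665, 8.5563, 1.1800, 0.6813]

beam 1: φ=-135°, α=210°
  d=(-0.8660,-0.5000)  start (2,8)  tX=0.3118 tY=0.8200  stride 1/|dx|=1.1547 1/|dy|=2.0000
    cross x-line → (1,8), t=0.3118
    cross y-line → (1,7), t=0.8200
    cross x-line → (0,7), t=1.4665 (wall)
  → r_1 = 1.4665
beam 2: φ=-45°, α=300°
  d=(0.5000,-0.8660)  start (2,8)  tX=1.4600 tY=0.4734  stride 1/|dx|=2.0000 1/|dy|=1.1547
    cross y-line → (2,7), t=0.4734
    cross x-line → (3,7), t=1.4600
    cross y-line → (3,6), t=1.6281
    cross y-line → (3,5), t=2.7828
    cross x-line → (4,5), t=3.4600
    cross y-line → (4,4), t=3.9375
    cross y-line → (4,3), t=5.0922
    cross x-line → (5,3), t=5.4600
    cross y-line → (5,2), t=6.2469
    cross y-line → (5,1), t=7.4016
    cross x-line → (6,1), t=7.4600
    cross y-line → (6,0), t=8.5563 (wall)
  → r_2 = 8.5563
beam 3: φ=45°, α=30°
  d=(0.8660,0.5000)  start (2,8)  tX=0.8429 tY=1.1800  stride 1/|dx|=1.1547 1/|dy|=2.0000
    cross x-line → (3,8), t=0.8429
    cross y-line → (3,9), t=1.1800 (wall)
  → r_3 = 1.1800
beam 4: φ=135°, α=120°
  d=(-0.5000,0.8660)  start (2,8)  tX=0.5400 tY=0.6813  stride 1/|dx|=2.0000 1/|dy|=1.1547
    cross x-line → (1,8), t=0.5400
    cross y-line → (1,9), t=0.6813 (wall)
  → r_4 = 0.6813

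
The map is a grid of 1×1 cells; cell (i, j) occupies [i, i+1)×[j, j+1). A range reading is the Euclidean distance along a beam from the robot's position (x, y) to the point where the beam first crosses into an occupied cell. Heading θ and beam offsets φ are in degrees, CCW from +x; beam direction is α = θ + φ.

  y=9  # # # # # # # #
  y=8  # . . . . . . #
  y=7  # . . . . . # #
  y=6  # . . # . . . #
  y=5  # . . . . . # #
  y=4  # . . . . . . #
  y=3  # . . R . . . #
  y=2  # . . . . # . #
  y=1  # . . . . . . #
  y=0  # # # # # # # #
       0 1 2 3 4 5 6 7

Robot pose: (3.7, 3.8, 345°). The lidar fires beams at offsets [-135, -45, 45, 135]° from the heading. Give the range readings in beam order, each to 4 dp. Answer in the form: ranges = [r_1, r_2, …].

beam 1: φ=-135°, α=210°
  dir = (cos 210°, sin 210°) = (-0.8660, -0.5000); from cell (3,3)
  next x-line at t=0.8083, next y-line at t=1.6000; Δt_x=1.1547, Δt_y=2.0000
    x: enter (2,3) at t=0.8083
    y: enter (2,2) at t=1.6000
    x: enter (1,2) at t=1.9630
    x: enter (0,2) at t=3.1177 ← occupied
  → r_1 = 3.1177
beam 2: φ=-45°, α=300°
  dir = (cos 300°, sin 300°) = (0.5000, -0.8660); from cell (3,3)
  next x-line at t=0.6000, next y-line at t=0.9238; Δt_x=2.0000, Δt_y=1.1547
    x: enter (4,3) at t=0.6000
    y: enter (4,2) at t=0.9238
    y: enter (4,1) at t=2.0785
    x: enter (5,1) at t=2.6000
    y: enter (5,0) at t=3.2332 ← occupied
  → r_2 = 3.2332
beam 3: φ=45°, α=30°
  dir = (cos 30°, sin 30°) = (0.8660, 0.5000); from cell (3,3)
  next x-line at t=0.3464, next y-line at t=0.4000; Δt_x=1.1547, Δt_y=2.0000
    x: enter (4,3) at t=0.3464
    y: enter (4,4) at t=0.4000
    x: enter (5,4) at t=1.5011
    y: enter (5,5) at t=2.4000
    x: enter (6,5) at t=2.6558 ← occupied
  → r_3 = 2.6558
beam 4: φ=135°, α=120°
  dir = (cos 120°, sin 120°) = (-0.5000, 0.8660); from cell (3,3)
  next x-line at t=1.4000, next y-line at t=0.2309; Δt_x=2.0000, Δt_y=1.1547
    y: enter (3,4) at t=0.2309
    y: enter (3,5) at t=1.3856
    x: enter (2,5) at t=1.4000
    y: enter (2,6) at t=2.5403
    x: enter (1,6) at t=3.4000
    y: enter (1,7) at t=3.6950
    y: enter (1,8) at t=4.8497
    x: enter (0,8) at t=5.4000 ← occupied
  → r_4 = 5.4000

ranges = [3.1177, 3.2332, 2.6558, 5.4000]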